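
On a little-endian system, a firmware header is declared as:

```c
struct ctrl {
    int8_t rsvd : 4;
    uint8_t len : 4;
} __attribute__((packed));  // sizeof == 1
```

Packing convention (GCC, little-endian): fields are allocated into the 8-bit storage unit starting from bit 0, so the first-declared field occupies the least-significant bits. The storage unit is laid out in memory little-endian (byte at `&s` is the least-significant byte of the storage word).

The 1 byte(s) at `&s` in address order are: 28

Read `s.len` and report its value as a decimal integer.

2

[0]=0x28 (little-endian) → word 0x28
rsvd [0+:4] = (word>>0) & 0xf = 8
len [4+:4] = (word>>4) & 0xf = 2  ←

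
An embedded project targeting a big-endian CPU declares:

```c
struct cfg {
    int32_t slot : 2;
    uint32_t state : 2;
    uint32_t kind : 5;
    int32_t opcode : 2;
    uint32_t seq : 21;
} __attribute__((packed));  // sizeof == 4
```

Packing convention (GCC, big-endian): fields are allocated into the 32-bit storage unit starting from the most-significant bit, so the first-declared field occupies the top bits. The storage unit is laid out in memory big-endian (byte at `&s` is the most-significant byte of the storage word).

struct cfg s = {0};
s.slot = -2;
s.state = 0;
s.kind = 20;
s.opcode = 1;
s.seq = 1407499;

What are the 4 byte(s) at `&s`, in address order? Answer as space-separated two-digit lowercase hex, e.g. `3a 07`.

slot (2b) val=-2 bits=0x2 at bit 30: 0x80000000
state (2b) val=0 bits=0x0 at bit 28: 0x80000000
kind (5b) val=20 bits=0x14 at bit 23: 0x8a000000
opcode (2b) val=1 bits=0x1 at bit 21: 0x8a200000
seq (21b) val=1407499 bits=0x157a0b at bit 0: 0x8a357a0b
word = 0x8a357a0b → big-endian bytes:
  [0]=0x8a  [1]=0x35  [2]=0x7a  [3]=0x0b

8a 35 7a 0b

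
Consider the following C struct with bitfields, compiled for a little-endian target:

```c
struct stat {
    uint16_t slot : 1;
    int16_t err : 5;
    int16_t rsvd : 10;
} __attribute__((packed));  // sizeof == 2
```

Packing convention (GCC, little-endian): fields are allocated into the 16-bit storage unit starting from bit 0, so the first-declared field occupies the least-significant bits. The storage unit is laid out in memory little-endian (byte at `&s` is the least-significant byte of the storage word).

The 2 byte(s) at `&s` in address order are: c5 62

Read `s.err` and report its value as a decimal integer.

[0]=0xc5 [1]=0x62 (little-endian) → word 0x62c5
slot:1 @ bit 0 → (0x62c5>>0)&0x1 = 0x1
err:5 @ bit 1 → (0x62c5>>1)&0x1f = 0x2  ←
rsvd:10 @ bit 6 → (0x62c5>>6)&0x3ff = 0x18b
err signed 5b, MSB=0: value = 2

2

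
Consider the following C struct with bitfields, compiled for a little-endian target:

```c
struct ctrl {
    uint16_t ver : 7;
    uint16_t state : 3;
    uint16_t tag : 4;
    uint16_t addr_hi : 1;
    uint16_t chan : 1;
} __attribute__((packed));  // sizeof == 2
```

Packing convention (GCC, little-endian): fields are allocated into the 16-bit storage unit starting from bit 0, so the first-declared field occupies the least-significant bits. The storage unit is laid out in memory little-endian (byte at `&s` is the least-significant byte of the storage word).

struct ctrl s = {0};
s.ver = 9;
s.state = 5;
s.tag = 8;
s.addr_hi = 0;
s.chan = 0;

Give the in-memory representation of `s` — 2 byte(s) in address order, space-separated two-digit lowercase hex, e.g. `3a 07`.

ver (7b) val=9 bits=0x9 at bit 0: 0x0009
state (3b) val=5 bits=0x5 at bit 7: 0x0289
tag (4b) val=8 bits=0x8 at bit 10: 0x2289
addr_hi (1b) val=0 bits=0x0 at bit 14: 0x2289
chan (1b) val=0 bits=0x0 at bit 15: 0x2289
word = 0x2289 → little-endian bytes:
  [0]=0x89  [1]=0x22

89 22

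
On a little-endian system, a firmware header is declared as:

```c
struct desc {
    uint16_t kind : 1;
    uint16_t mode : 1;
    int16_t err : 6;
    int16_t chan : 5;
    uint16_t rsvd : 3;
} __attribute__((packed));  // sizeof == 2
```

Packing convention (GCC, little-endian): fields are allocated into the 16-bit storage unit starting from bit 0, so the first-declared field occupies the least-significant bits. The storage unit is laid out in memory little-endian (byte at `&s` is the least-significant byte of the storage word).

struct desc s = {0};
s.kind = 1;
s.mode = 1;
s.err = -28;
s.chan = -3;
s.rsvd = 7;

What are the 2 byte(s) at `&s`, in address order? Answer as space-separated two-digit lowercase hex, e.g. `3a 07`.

93 fd

kind (1b) val=1 bits=0x1 at bit 0: 0x0001
mode (1b) val=1 bits=0x1 at bit 1: 0x0003
err (6b) val=-28 bits=0x24 at bit 2: 0x0093
chan (5b) val=-3 bits=0x1d at bit 8: 0x1d93
rsvd (3b) val=7 bits=0x7 at bit 13: 0xfd93
word = 0xfd93 → little-endian bytes:
  [0]=0x93  [1]=0xfd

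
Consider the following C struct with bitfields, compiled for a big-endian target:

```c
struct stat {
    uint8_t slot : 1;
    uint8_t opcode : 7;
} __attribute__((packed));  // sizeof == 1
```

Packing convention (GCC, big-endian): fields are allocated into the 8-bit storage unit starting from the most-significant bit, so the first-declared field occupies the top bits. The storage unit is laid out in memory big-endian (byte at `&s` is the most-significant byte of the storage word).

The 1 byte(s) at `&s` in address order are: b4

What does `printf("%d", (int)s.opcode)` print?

[0]=0xb4 (big-endian) → word 0xb4
slot:1 @ bit 7 → (0xb4>>7)&0x1 = 0x1
opcode:7 @ bit 0 → (0xb4>>0)&0x7f = 0x34  ←

52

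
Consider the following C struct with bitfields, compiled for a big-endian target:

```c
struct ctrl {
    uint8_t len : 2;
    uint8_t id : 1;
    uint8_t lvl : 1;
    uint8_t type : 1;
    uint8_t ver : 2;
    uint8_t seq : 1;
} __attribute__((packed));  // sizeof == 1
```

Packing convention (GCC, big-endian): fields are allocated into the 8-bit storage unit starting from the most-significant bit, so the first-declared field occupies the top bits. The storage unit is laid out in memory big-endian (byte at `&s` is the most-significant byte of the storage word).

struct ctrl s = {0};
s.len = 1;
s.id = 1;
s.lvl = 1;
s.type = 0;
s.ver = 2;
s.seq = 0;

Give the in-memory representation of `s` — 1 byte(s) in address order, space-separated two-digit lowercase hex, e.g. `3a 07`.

[6+:2] len=1 & 0x3 = 0x1; word=0x40
[5+:1] id=1 & 0x1 = 0x1; word=0x60
[4+:1] lvl=1 & 0x1 = 0x1; word=0x70
[3+:1] type=0 & 0x1 = 0x0; word=0x70
[1+:2] ver=2 & 0x3 = 0x2; word=0x74
[0+:1] seq=0 & 0x1 = 0x0; word=0x74
word = 0x74 → big-endian bytes:
  [0]=0x74

74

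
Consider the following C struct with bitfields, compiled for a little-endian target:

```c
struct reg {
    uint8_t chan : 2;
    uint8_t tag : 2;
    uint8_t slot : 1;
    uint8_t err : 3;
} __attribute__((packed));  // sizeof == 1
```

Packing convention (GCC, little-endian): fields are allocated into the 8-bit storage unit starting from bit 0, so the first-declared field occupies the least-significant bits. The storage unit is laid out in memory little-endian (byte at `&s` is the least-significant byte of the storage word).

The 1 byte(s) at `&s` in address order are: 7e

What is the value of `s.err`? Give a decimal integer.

[0]=0x7e (little-endian) → word 0x7e
chan [0+:2] = (word>>0) & 0x3 = 2
tag [2+:2] = (word>>2) & 0x3 = 3
slot [4+:1] = (word>>4) & 0x1 = 1
err [5+:3] = (word>>5) & 0x7 = 3  ←

3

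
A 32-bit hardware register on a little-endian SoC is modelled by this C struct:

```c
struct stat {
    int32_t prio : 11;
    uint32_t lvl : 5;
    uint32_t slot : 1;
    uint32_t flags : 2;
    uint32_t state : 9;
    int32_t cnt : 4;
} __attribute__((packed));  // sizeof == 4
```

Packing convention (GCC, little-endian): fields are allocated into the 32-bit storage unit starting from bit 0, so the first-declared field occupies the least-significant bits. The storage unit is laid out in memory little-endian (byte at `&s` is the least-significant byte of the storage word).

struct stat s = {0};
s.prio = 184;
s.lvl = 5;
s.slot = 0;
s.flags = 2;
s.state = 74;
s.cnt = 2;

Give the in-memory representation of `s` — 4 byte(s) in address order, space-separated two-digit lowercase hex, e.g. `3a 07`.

[0+:11] prio=184 & 0x7ff = 0xb8; word=0x000000b8
[11+:5] lvl=5 & 0x1f = 0x5; word=0x000028b8
[16+:1] slot=0 & 0x1 = 0x0; word=0x000028b8
[17+:2] flags=2 & 0x3 = 0x2; word=0x000428b8
[19+:9] state=74 & 0x1ff = 0x4a; word=0x025428b8
[28+:4] cnt=2 & 0xf = 0x2; word=0x225428b8
word = 0x225428b8 → little-endian bytes:
  [0]=0xb8  [1]=0x28  [2]=0x54  [3]=0x22

b8 28 54 22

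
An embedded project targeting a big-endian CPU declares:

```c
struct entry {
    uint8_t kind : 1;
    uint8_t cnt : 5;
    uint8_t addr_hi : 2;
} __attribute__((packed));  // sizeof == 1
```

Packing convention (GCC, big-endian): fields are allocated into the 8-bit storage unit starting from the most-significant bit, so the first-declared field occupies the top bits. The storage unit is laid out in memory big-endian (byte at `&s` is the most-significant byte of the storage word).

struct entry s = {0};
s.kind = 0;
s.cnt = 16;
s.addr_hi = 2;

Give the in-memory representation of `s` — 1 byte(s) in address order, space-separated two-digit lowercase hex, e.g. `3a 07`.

42

kind:1 = 0 → 0x0 << 7 → word 0x00
cnt:5 = 16 → 0x10 << 2 → word 0x40
addr_hi:2 = 2 → 0x2 << 0 → word 0x42
word = 0x42 → big-endian bytes:
  [0]=0x42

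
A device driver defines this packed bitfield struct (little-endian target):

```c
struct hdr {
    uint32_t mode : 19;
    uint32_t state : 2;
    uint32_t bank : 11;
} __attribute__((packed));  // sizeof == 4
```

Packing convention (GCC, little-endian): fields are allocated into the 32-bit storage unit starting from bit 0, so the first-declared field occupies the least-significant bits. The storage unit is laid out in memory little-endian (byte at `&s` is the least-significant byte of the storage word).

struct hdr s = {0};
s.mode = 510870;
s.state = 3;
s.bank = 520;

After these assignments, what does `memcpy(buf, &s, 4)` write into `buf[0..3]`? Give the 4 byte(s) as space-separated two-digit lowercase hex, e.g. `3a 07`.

[0+:19] mode=510870 & 0x7ffff = 0x7cb96; word=0x0007cb96
[19+:2] state=3 & 0x3 = 0x3; word=0x001fcb96
[21+:11] bank=520 & 0x7ff = 0x208; word=0x411fcb96
word = 0x411fcb96 → little-endian bytes:
  [0]=0x96  [1]=0xcb  [2]=0x1f  [3]=0x41

96 cb 1f 41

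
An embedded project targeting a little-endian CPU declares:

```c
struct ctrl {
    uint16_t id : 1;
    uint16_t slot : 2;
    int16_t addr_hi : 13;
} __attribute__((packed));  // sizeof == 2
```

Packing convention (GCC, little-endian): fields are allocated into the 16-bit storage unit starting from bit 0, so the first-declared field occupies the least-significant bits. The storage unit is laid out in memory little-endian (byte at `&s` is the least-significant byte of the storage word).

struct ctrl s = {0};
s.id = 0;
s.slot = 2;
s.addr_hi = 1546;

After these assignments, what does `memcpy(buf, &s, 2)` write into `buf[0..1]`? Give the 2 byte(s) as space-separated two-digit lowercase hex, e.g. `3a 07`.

54 30

[0+:1] id=0 & 0x1 = 0x0; word=0x0000
[1+:2] slot=2 & 0x3 = 0x2; word=0x0004
[3+:13] addr_hi=1546 & 0x1fff = 0x60a; word=0x3054
word = 0x3054 → little-endian bytes:
  [0]=0x54  [1]=0x30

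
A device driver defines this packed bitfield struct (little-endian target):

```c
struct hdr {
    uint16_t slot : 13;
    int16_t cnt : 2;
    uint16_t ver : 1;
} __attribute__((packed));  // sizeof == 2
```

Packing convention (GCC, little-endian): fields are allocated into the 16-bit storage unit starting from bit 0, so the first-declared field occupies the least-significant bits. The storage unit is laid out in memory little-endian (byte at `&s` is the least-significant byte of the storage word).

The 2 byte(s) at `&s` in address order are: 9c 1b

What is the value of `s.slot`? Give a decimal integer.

7068

[0]=0x9c [1]=0x1b (little-endian) → word 0x1b9c
slot [0+:13] = (word>>0) & 0x1fff = 7068  ←
cnt [13+:2] = (word>>13) & 0x3 = 0
ver [15+:1] = (word>>15) & 0x1 = 0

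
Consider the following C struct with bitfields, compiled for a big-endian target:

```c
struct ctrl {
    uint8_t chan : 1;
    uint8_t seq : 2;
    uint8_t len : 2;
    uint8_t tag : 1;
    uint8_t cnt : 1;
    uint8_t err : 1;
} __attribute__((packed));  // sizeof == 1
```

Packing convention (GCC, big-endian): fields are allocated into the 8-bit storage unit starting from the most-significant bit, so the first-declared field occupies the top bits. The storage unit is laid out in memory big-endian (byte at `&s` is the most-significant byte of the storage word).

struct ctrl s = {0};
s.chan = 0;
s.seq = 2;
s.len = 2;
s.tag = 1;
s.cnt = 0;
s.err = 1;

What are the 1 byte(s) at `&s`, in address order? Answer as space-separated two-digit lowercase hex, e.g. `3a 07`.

55

[7+:1] chan=0 & 0x1 = 0x0; word=0x00
[5+:2] seq=2 & 0x3 = 0x2; word=0x40
[3+:2] len=2 & 0x3 = 0x2; word=0x50
[2+:1] tag=1 & 0x1 = 0x1; word=0x54
[1+:1] cnt=0 & 0x1 = 0x0; word=0x54
[0+:1] err=1 & 0x1 = 0x1; word=0x55
word = 0x55 → big-endian bytes:
  [0]=0x55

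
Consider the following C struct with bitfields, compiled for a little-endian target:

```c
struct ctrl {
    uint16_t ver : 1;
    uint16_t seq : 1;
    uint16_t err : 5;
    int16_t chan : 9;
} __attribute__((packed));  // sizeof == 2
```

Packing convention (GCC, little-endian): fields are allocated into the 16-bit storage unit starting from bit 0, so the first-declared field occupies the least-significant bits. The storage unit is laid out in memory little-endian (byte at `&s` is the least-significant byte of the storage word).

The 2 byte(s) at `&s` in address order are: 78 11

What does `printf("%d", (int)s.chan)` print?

[0]=0x78 [1]=0x11 (little-endian) → word 0x1178
ver [0+:1] = (word>>0) & 0x1 = 0
seq [1+:1] = (word>>1) & 0x1 = 0
err [2+:5] = (word>>2) & 0x1f = 30
chan [7+:9] = (word>>7) & 0x1ff = 34  ←
chan signed 9b, MSB=0: value = 34

34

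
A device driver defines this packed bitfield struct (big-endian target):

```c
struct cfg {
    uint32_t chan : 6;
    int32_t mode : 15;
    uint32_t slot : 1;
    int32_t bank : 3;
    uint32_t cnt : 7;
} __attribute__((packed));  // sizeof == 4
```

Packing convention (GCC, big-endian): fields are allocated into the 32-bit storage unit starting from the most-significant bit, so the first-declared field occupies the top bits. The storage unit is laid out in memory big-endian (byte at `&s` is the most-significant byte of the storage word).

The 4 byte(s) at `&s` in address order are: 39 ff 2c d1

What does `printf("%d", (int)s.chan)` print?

[0]=0x39 [1]=0xff [2]=0x2c [3]=0xd1 (big-endian) → word 0x39ff2cd1
chan:6 @ bit 26 → (0x39ff2cd1>>26)&0x3f = 0xe  ←
mode:15 @ bit 11 → (0x39ff2cd1>>11)&0x7fff = 0x3fe5
slot:1 @ bit 10 → (0x39ff2cd1>>10)&0x1 = 0x1
bank:3 @ bit 7 → (0x39ff2cd1>>7)&0x7 = 0x1
cnt:7 @ bit 0 → (0x39ff2cd1>>0)&0x7f = 0x51

14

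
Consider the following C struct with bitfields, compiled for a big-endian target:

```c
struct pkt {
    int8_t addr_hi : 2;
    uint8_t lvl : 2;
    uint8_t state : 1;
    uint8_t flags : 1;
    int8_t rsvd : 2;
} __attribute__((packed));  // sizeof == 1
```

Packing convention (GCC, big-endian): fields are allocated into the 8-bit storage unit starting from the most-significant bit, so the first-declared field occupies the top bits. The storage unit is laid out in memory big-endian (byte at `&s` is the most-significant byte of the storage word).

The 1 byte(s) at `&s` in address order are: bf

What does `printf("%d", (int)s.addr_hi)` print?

[0]=0xbf (big-endian) → word 0xbf
addr_hi:2 @ bit 6 → (0xbf>>6)&0x3 = 0x2  ←
lvl:2 @ bit 4 → (0xbf>>4)&0x3 = 0x3
state:1 @ bit 3 → (0xbf>>3)&0x1 = 0x1
flags:1 @ bit 2 → (0xbf>>2)&0x1 = 0x1
rsvd:2 @ bit 0 → (0xbf>>0)&0x3 = 0x3
addr_hi signed 2b, MSB=1: 2 - 4 = -2

-2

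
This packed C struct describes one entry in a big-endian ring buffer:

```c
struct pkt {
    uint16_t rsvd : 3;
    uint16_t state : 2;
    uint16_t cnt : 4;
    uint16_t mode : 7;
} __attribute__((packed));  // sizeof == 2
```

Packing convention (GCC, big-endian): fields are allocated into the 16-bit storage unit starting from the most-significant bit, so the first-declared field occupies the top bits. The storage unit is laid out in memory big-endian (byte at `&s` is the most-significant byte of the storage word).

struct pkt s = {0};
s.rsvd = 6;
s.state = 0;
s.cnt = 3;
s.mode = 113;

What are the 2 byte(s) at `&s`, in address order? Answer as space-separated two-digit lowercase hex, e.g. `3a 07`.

rsvd (3b) val=6 bits=0x6 at bit 13: 0xc000
state (2b) val=0 bits=0x0 at bit 11: 0xc000
cnt (4b) val=3 bits=0x3 at bit 7: 0xc180
mode (7b) val=113 bits=0x71 at bit 0: 0xc1f1
word = 0xc1f1 → big-endian bytes:
  [0]=0xc1  [1]=0xf1

c1 f1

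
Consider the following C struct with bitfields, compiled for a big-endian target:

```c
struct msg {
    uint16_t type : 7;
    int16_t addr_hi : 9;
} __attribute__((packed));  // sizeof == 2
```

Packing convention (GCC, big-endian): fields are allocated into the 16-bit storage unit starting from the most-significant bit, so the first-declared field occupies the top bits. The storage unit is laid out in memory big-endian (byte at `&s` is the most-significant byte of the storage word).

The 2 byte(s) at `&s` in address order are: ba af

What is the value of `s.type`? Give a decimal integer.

[0]=0xba [1]=0xaf (big-endian) → word 0xbaaf
type:7 @ bit 9 → (0xbaaf>>9)&0x7f = 0x5d  ←
addr_hi:9 @ bit 0 → (0xbaaf>>0)&0x1ff = 0xaf

93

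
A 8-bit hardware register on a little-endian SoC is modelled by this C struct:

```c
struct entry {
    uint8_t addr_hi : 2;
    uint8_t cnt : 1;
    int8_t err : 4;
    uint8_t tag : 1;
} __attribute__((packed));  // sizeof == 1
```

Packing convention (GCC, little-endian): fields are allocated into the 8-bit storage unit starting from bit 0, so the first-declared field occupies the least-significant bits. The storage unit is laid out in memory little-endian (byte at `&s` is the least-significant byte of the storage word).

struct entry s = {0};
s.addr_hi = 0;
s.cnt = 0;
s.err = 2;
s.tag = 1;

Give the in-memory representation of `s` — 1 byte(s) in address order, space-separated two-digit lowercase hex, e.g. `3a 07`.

90

addr_hi (2b) val=0 bits=0x0 at bit 0: 0x00
cnt (1b) val=0 bits=0x0 at bit 2: 0x00
err (4b) val=2 bits=0x2 at bit 3: 0x10
tag (1b) val=1 bits=0x1 at bit 7: 0x90
word = 0x90 → little-endian bytes:
  [0]=0x90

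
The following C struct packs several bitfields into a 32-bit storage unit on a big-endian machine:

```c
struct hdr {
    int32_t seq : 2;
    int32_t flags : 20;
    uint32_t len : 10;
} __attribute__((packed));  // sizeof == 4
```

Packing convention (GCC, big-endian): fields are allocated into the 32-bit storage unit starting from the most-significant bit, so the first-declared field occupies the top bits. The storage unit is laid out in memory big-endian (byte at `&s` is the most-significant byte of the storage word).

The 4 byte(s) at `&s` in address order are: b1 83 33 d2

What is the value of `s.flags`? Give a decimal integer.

[0]=0xb1 [1]=0x83 [2]=0x33 [3]=0xd2 (big-endian) → word 0xb18333d2
seq [30+:2] = (word>>30) & 0x3 = 2
flags [10+:20] = (word>>10) & 0xfffff = 811212  ←
len [0+:10] = (word>>0) & 0x3ff = 978
flags signed 20b, MSB=1: 811212 - 1048576 = -237364

-237364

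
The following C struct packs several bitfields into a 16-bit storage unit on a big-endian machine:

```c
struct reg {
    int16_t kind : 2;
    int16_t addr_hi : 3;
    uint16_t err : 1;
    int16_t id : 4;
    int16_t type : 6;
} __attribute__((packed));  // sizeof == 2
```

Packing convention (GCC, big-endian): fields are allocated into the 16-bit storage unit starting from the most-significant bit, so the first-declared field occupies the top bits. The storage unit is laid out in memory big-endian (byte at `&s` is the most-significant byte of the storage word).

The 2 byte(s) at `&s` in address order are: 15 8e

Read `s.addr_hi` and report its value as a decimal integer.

[0]=0x15 [1]=0x8e (big-endian) → word 0x158e
kind:2 @ bit 14 → (0x158e>>14)&0x3 = 0x0
addr_hi:3 @ bit 11 → (0x158e>>11)&0x7 = 0x2  ←
err:1 @ bit 10 → (0x158e>>10)&0x1 = 0x1
id:4 @ bit 6 → (0x158e>>6)&0xf = 0x6
type:6 @ bit 0 → (0x158e>>0)&0x3f = 0xe
addr_hi signed 3b, MSB=0: value = 2

2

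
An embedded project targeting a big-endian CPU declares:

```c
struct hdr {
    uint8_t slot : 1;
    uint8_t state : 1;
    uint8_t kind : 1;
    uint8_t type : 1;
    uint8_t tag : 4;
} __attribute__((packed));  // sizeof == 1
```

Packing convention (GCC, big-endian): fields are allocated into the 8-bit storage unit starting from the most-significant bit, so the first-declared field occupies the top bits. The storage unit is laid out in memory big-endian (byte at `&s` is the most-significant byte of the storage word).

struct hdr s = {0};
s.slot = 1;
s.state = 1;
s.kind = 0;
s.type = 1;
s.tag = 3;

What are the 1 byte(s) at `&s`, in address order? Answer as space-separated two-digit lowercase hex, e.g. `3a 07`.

d3

slot:1 = 1 → 0x1 << 7 → word 0x80
state:1 = 1 → 0x1 << 6 → word 0xc0
kind:1 = 0 → 0x0 << 5 → word 0xc0
type:1 = 1 → 0x1 << 4 → word 0xd0
tag:4 = 3 → 0x3 << 0 → word 0xd3
word = 0xd3 → big-endian bytes:
  [0]=0xd3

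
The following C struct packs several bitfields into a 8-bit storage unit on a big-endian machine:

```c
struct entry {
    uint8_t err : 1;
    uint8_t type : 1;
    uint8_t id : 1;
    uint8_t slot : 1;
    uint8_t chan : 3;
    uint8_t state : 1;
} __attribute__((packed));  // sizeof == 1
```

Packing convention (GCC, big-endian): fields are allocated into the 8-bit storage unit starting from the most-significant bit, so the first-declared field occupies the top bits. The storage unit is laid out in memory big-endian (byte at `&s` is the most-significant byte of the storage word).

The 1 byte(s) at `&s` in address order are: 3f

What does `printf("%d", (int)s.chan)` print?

7

[0]=0x3f (big-endian) → word 0x3f
err [7+:1] = (word>>7) & 0x1 = 0
type [6+:1] = (word>>6) & 0x1 = 0
id [5+:1] = (word>>5) & 0x1 = 1
slot [4+:1] = (word>>4) & 0x1 = 1
chan [1+:3] = (word>>1) & 0x7 = 7  ←
state [0+:1] = (word>>0) & 0x1 = 1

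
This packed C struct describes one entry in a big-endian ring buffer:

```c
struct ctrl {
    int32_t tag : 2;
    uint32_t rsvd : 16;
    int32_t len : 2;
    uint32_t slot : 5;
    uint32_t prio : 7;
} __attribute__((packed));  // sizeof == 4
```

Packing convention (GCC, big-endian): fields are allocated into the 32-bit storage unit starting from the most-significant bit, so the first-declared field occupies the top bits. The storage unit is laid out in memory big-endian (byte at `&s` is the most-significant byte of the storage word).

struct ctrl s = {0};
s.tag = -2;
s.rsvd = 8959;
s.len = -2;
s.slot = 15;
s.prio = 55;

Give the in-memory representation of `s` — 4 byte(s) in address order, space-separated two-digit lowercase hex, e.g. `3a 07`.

tag:2 = -2 → 0x2 << 30 → word 0x80000000
rsvd:16 = 8959 → 0x22ff << 14 → word 0x88bfc000
len:2 = -2 → 0x2 << 12 → word 0x88bfe000
slot:5 = 15 → 0xf << 7 → word 0x88bfe780
prio:7 = 55 → 0x37 << 0 → word 0x88bfe7b7
word = 0x88bfe7b7 → big-endian bytes:
  [0]=0x88  [1]=0xbf  [2]=0xe7  [3]=0xb7

88 bf e7 b7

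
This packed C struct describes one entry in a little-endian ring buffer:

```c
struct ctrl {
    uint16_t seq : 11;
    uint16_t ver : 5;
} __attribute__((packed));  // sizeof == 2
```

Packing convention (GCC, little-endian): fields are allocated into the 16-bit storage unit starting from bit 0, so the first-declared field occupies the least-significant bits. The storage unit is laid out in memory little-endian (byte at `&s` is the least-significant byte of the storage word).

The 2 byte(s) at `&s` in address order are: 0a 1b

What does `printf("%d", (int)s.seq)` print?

[0]=0x0a [1]=0x1b (little-endian) → word 0x1b0a
seq [0+:11] = (word>>0) & 0x7ff = 778  ←
ver [11+:5] = (word>>11) & 0x1f = 3

778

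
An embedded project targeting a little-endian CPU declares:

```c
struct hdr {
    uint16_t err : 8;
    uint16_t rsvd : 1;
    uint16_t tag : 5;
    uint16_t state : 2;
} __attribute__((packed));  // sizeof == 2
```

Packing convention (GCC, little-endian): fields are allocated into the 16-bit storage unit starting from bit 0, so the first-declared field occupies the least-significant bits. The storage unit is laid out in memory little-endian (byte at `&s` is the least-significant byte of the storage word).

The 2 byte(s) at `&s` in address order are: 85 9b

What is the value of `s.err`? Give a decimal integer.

133

[0]=0x85 [1]=0x9b (little-endian) → word 0x9b85
err:8 @ bit 0 → (0x9b85>>0)&0xff = 0x85  ←
rsvd:1 @ bit 8 → (0x9b85>>8)&0x1 = 0x1
tag:5 @ bit 9 → (0x9b85>>9)&0x1f = 0xd
state:2 @ bit 14 → (0x9b85>>14)&0x3 = 0x2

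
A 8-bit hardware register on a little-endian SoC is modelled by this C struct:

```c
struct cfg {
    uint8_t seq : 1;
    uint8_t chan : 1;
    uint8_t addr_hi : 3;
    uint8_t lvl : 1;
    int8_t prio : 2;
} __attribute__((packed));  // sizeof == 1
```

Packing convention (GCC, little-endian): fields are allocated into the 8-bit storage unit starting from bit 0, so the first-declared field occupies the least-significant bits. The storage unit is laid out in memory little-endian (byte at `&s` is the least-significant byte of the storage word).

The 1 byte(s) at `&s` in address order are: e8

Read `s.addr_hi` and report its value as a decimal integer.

2

[0]=0xe8 (little-endian) → word 0xe8
seq [0+:1] = (word>>0) & 0x1 = 0
chan [1+:1] = (word>>1) & 0x1 = 0
addr_hi [2+:3] = (word>>2) & 0x7 = 2  ←
lvl [5+:1] = (word>>5) & 0x1 = 1
prio [6+:2] = (word>>6) & 0x3 = 3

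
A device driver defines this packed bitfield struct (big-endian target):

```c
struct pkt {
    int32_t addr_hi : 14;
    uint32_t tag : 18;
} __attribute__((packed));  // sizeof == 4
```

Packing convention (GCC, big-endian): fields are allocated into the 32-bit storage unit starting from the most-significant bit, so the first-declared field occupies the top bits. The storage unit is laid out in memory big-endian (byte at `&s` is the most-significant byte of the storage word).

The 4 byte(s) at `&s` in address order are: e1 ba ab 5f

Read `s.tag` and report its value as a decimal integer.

[0]=0xe1 [1]=0xba [2]=0xab [3]=0x5f (big-endian) → word 0xe1baab5f
addr_hi:14 @ bit 18 → (0xe1baab5f>>18)&0x3fff = 0x386e
tag:18 @ bit 0 → (0xe1baab5f>>0)&0x3ffff = 0x2ab5f  ←

174943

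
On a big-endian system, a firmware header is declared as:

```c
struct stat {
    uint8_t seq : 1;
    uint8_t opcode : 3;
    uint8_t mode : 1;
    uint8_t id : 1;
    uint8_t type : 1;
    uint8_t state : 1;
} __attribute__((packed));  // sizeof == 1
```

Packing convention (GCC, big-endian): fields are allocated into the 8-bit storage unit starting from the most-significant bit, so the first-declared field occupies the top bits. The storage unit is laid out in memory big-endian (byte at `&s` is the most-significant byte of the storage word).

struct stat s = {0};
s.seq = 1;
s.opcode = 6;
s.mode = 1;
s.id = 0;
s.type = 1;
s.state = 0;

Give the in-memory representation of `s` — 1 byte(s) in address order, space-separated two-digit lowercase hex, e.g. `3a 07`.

seq (1b) val=1 bits=0x1 at bit 7: 0x80
opcode (3b) val=6 bits=0x6 at bit 4: 0xe0
mode (1b) val=1 bits=0x1 at bit 3: 0xe8
id (1b) val=0 bits=0x0 at bit 2: 0xe8
type (1b) val=1 bits=0x1 at bit 1: 0xea
state (1b) val=0 bits=0x0 at bit 0: 0xea
word = 0xea → big-endian bytes:
  [0]=0xea

ea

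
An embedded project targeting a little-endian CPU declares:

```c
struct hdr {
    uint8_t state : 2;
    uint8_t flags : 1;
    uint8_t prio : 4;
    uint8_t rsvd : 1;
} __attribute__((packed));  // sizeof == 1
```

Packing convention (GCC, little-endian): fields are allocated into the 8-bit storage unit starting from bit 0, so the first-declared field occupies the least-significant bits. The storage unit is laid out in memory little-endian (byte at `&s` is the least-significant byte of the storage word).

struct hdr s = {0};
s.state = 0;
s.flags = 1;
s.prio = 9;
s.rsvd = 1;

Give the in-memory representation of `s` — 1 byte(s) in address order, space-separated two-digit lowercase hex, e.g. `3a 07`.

cc

state:2 = 0 → 0x0 << 0 → word 0x00
flags:1 = 1 → 0x1 << 2 → word 0x04
prio:4 = 9 → 0x9 << 3 → word 0x4c
rsvd:1 = 1 → 0x1 << 7 → word 0xcc
word = 0xcc → little-endian bytes:
  [0]=0xcc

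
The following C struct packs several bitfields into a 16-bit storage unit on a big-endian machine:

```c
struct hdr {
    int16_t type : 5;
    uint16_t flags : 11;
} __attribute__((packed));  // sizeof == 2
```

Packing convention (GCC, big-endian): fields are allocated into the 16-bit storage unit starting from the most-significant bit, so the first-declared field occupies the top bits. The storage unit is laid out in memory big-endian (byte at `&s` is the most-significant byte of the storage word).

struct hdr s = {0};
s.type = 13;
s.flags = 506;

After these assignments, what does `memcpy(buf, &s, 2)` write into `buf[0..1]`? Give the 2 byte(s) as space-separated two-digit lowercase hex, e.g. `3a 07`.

type (5b) val=13 bits=0xd at bit 11: 0x6800
flags (11b) val=506 bits=0x1fa at bit 0: 0x69fa
word = 0x69fa → big-endian bytes:
  [0]=0x69  [1]=0xfa

69 fa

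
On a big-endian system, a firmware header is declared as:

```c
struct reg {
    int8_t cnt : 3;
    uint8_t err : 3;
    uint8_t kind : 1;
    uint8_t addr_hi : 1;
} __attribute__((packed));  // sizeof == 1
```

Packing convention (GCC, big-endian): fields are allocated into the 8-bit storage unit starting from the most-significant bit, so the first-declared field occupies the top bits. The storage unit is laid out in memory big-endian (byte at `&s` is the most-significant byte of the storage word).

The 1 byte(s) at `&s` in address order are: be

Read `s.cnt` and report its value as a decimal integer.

-3

[0]=0xbe (big-endian) → word 0xbe
cnt:3 @ bit 5 → (0xbe>>5)&0x7 = 0x5  ←
err:3 @ bit 2 → (0xbe>>2)&0x7 = 0x7
kind:1 @ bit 1 → (0xbe>>1)&0x1 = 0x1
addr_hi:1 @ bit 0 → (0xbe>>0)&0x1 = 0x0
cnt signed 3b, MSB=1: 5 - 8 = -3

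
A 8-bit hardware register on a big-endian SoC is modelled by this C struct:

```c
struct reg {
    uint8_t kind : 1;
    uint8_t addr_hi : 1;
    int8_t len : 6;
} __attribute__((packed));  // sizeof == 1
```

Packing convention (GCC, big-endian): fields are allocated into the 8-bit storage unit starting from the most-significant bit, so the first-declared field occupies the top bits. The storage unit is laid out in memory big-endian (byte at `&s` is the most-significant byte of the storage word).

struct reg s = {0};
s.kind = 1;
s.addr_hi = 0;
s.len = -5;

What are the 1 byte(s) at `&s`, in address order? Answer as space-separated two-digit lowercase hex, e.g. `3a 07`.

[7+:1] kind=1 & 0x1 = 0x1; word=0x80
[6+:1] addr_hi=0 & 0x1 = 0x0; word=0x80
[0+:6] len=-5 & 0x3f = 0x3b; word=0xbb
word = 0xbb → big-endian bytes:
  [0]=0xbb

bb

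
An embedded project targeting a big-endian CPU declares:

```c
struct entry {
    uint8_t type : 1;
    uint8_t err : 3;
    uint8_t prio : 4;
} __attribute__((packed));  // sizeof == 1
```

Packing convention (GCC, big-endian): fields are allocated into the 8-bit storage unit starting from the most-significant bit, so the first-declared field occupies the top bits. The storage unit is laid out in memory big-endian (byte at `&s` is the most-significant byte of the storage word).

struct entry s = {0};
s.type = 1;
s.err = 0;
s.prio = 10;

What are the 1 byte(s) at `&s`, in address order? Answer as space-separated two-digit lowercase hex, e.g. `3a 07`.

type (1b) val=1 bits=0x1 at bit 7: 0x80
err (3b) val=0 bits=0x0 at bit 4: 0x80
prio (4b) val=10 bits=0xa at bit 0: 0x8a
word = 0x8a → big-endian bytes:
  [0]=0x8a

8a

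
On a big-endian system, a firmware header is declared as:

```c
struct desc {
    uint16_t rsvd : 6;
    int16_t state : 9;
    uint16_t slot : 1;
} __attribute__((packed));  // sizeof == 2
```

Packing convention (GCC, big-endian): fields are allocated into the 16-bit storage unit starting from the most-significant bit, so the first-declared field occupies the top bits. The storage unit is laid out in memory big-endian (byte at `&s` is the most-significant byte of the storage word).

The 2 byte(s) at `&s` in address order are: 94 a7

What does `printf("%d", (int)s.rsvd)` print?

[0]=0x94 [1]=0xa7 (big-endian) → word 0x94a7
rsvd [10+:6] = (word>>10) & 0x3f = 37  ←
state [1+:9] = (word>>1) & 0x1ff = 83
slot [0+:1] = (word>>0) & 0x1 = 1

37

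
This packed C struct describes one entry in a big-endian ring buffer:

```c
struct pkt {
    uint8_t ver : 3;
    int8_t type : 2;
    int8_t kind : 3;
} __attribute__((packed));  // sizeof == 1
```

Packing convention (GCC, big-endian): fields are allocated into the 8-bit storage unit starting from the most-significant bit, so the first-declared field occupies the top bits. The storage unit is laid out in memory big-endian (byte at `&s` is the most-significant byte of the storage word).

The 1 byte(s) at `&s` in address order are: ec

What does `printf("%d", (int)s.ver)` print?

[0]=0xec (big-endian) → word 0xec
ver [5+:3] = (word>>5) & 0x7 = 7  ←
type [3+:2] = (word>>3) & 0x3 = 1
kind [0+:3] = (word>>0) & 0x7 = 4

7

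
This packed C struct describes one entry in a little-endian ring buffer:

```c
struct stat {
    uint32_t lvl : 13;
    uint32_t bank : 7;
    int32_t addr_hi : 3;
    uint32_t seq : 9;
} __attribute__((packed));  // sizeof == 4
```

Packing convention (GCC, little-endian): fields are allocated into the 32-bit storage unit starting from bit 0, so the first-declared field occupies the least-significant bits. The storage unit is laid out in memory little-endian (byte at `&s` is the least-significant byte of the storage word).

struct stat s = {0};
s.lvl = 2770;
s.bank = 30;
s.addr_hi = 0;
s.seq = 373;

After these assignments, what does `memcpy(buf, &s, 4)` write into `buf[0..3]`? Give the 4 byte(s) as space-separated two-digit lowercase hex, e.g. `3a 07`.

[0+:13] lvl=2770 & 0x1fff = 0xad2; word=0x00000ad2
[13+:7] bank=30 & 0x7f = 0x1e; word=0x0003cad2
[20+:3] addr_hi=0 & 0x7 = 0x0; word=0x0003cad2
[23+:9] seq=373 & 0x1ff = 0x175; word=0xba83cad2
word = 0xba83cad2 → little-endian bytes:
  [0]=0xd2  [1]=0xca  [2]=0x83  [3]=0xba

d2 ca 83 ba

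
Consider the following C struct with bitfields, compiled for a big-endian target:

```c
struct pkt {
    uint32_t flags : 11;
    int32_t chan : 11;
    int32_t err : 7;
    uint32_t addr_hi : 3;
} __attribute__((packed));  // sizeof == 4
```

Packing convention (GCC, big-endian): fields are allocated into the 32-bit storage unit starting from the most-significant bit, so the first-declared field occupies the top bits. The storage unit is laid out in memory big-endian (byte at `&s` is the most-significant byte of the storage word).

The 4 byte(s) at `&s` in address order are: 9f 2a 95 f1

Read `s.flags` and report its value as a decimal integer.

1273

[0]=0x9f [1]=0x2a [2]=0x95 [3]=0xf1 (big-endian) → word 0x9f2a95f1
flags [21+:11] = (word>>21) & 0x7ff = 1273  ←
chan [10+:11] = (word>>10) & 0x7ff = 677
err [3+:7] = (word>>3) & 0x7f = 62
addr_hi [0+:3] = (word>>0) & 0x7 = 1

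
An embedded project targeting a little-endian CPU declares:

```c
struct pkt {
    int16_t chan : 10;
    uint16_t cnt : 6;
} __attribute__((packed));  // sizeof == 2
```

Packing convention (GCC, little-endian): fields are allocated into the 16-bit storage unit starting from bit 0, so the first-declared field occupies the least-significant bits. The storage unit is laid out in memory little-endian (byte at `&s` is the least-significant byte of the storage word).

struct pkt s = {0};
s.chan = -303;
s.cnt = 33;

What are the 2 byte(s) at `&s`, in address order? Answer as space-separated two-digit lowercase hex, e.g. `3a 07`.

chan:10 = -303 → 0x2d1 << 0 → word 0x02d1
cnt:6 = 33 → 0x21 << 10 → word 0x86d1
word = 0x86d1 → little-endian bytes:
  [0]=0xd1  [1]=0x86

d1 86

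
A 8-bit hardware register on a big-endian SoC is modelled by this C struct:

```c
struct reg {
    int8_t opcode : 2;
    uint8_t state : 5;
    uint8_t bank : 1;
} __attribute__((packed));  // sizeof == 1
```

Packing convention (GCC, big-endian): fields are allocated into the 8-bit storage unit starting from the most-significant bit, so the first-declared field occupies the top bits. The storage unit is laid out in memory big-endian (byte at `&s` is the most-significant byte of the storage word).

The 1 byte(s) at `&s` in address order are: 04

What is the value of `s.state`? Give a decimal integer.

2

[0]=0x04 (big-endian) → word 0x04
opcode [6+:2] = (word>>6) & 0x3 = 0
state [1+:5] = (word>>1) & 0x1f = 2  ←
bank [0+:1] = (word>>0) & 0x1 = 0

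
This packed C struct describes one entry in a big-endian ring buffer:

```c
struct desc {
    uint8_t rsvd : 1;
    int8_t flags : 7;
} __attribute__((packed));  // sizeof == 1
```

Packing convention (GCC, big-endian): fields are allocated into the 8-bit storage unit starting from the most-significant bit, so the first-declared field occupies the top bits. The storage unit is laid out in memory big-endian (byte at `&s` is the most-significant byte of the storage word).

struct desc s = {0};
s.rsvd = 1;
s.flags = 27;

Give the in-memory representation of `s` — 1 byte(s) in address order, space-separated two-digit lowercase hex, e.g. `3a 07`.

9b

rsvd:1 = 1 → 0x1 << 7 → word 0x80
flags:7 = 27 → 0x1b << 0 → word 0x9b
word = 0x9b → big-endian bytes:
  [0]=0x9b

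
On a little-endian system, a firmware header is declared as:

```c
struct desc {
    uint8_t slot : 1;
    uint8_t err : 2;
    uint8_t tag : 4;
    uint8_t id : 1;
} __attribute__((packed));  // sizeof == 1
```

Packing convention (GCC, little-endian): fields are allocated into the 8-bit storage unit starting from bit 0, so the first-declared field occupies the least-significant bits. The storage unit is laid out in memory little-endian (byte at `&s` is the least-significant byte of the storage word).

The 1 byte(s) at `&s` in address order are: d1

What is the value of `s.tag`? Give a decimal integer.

[0]=0xd1 (little-endian) → word 0xd1
slot [0+:1] = (word>>0) & 0x1 = 1
err [1+:2] = (word>>1) & 0x3 = 0
tag [3+:4] = (word>>3) & 0xf = 10  ←
id [7+:1] = (word>>7) & 0x1 = 1

10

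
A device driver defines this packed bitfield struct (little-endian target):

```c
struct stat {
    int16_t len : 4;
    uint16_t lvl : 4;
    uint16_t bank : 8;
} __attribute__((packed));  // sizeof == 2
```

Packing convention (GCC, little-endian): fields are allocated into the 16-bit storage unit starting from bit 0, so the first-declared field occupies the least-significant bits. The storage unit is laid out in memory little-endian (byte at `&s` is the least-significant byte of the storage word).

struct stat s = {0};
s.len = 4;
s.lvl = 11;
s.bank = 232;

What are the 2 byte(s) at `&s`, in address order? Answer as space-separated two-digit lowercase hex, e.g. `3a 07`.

[0+:4] len=4 & 0xf = 0x4; word=0x0004
[4+:4] lvl=11 & 0xf = 0xb; word=0x00b4
[8+:8] bank=232 & 0xff = 0xe8; word=0xe8b4
word = 0xe8b4 → little-endian bytes:
  [0]=0xb4  [1]=0xe8

b4 e8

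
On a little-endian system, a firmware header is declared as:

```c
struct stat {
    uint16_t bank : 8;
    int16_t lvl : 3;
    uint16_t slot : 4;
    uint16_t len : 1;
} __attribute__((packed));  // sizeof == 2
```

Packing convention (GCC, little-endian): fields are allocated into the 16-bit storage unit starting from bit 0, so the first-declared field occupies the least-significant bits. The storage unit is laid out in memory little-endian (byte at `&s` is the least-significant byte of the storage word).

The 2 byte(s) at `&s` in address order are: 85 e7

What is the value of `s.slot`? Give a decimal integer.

12

[0]=0x85 [1]=0xe7 (little-endian) → word 0xe785
bank:8 @ bit 0 → (0xe785>>0)&0xff = 0x85
lvl:3 @ bit 8 → (0xe785>>8)&0x7 = 0x7
slot:4 @ bit 11 → (0xe785>>11)&0xf = 0xc  ←
len:1 @ bit 15 → (0xe785>>15)&0x1 = 0x1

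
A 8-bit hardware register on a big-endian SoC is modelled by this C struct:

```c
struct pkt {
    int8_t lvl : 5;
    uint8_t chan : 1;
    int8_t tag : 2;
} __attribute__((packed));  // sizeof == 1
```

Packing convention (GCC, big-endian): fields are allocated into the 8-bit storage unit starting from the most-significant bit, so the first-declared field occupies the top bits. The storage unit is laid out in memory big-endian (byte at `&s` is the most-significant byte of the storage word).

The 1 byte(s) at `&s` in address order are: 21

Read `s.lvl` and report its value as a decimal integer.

[0]=0x21 (big-endian) → word 0x21
lvl:5 @ bit 3 → (0x21>>3)&0x1f = 0x4  ←
chan:1 @ bit 2 → (0x21>>2)&0x1 = 0x0
tag:2 @ bit 0 → (0x21>>0)&0x3 = 0x1
lvl signed 5b, MSB=0: value = 4

4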